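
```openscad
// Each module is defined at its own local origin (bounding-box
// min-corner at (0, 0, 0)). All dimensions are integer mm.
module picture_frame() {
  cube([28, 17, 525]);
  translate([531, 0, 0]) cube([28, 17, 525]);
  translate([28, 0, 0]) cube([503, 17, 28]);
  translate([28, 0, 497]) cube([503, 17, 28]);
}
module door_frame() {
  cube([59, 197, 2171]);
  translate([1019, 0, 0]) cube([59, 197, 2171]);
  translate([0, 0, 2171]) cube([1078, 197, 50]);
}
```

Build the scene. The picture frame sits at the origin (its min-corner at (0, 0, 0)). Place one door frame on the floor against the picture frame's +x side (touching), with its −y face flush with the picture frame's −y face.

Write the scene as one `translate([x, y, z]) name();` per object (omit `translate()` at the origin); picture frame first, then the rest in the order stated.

picture_frame();
translate([559, 0, 0]) door_frame();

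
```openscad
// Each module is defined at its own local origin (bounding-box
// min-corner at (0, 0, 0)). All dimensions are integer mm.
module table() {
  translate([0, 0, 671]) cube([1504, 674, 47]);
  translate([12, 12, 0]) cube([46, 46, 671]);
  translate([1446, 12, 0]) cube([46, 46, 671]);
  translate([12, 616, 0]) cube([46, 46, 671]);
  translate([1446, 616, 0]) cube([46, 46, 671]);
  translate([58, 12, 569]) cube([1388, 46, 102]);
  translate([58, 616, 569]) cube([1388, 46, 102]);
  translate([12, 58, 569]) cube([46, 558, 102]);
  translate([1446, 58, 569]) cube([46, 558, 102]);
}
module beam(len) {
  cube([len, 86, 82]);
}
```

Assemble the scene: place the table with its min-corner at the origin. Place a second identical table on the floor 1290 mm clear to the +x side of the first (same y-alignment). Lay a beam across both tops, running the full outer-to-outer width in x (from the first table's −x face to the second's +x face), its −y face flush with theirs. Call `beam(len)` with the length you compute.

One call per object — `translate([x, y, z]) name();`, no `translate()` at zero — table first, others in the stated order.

table();
translate([2794, 0, 0]) table();
translate([0, 0, 718]) beam(4298);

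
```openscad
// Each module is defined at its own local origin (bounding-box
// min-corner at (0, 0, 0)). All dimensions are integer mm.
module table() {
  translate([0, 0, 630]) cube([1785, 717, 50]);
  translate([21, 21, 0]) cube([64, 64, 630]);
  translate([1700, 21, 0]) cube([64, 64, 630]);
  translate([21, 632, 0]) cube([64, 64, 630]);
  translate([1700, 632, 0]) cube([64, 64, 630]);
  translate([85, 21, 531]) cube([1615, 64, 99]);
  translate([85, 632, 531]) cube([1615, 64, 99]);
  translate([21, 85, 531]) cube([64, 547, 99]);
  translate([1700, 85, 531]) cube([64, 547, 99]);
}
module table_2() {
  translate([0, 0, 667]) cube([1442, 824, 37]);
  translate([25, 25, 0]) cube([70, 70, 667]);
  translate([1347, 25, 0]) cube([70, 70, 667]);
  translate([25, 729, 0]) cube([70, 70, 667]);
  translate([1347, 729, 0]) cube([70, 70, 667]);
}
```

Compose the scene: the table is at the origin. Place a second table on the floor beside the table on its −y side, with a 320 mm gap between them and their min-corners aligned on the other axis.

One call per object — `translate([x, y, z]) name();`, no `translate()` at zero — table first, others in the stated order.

table();
translate([0, -1144, 0]) table_2();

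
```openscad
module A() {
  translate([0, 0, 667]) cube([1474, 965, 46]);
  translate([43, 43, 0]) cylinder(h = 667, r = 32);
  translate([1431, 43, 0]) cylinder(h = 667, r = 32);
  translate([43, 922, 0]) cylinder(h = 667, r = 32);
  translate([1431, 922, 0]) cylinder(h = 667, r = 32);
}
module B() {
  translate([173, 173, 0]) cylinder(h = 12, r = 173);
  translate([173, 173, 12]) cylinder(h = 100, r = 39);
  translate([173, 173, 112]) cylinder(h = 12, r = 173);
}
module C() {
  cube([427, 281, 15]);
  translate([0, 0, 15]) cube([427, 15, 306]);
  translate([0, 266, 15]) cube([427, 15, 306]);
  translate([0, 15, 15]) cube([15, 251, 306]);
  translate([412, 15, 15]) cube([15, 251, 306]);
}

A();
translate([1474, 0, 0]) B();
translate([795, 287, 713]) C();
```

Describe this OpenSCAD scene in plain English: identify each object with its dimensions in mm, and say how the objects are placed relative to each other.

A is a rectangular dining table. The top is 1474×965×46 mm with its upper surface at z = 713 mm. It stands on four round legs of 64 mm diameter, each leg's bounding box inset 11 mm from the nearest pair of top edges, running from the floor to the underside of the top.

B is a spool: two coaxial disc flanges of radius 173 mm and thickness 12 mm, joined by a core cylinder of radius 39 mm and height 100 mm. The lower flange rests on z = 0 and the three cylinders share a vertical axis.

C is an open-topped rectangular box: outside dimensions 427×281×321 mm, with a uniform wall and base thickness of 15 mm. The base is a full 427×281 slab on the floor; four walls sit on top of the base. The front and back walls (the −y and +y sides) span the full width; the two side walls fit between them.

The spool is against the table's +x side, with their −y faces flush. The open box is on top of the table.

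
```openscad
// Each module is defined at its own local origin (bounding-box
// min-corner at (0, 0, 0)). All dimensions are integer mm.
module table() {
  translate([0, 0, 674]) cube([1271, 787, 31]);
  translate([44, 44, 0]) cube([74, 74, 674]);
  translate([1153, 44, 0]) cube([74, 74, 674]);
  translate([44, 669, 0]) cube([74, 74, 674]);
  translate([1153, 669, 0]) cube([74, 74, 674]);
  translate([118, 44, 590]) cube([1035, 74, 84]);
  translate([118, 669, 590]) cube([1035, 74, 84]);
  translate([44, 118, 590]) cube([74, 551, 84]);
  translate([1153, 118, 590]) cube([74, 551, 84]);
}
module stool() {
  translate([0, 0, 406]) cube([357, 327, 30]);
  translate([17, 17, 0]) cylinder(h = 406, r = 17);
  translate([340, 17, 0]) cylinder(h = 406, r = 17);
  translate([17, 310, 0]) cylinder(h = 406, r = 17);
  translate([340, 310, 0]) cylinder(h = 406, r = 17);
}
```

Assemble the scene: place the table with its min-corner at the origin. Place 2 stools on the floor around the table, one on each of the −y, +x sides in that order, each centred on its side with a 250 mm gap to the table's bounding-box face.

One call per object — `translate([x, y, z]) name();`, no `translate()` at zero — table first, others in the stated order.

table();
translate([457, -577, 0]) stool();
translate([1521, 230, 0]) stool();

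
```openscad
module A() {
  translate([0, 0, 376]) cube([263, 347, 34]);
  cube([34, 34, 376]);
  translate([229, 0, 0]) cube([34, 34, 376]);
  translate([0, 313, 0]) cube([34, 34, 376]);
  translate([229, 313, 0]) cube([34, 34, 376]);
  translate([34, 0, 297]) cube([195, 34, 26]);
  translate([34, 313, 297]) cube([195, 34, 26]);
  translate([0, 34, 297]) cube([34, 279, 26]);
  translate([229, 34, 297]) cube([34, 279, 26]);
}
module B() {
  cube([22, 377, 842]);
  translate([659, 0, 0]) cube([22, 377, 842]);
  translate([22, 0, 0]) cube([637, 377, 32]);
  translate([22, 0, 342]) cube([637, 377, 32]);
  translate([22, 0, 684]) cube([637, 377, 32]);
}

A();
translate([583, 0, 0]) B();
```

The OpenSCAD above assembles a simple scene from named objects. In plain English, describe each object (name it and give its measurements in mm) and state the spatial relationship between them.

A is a simple wooden stool: a rectangular seat 263 mm (x) by 347 mm (y), 34 mm thick, top face at z = 410 mm, on four square legs, each 34×34 mm in cross-section. The legs rest on z = 0, each flush with a corner of the seat. Four stretchers, 34 mm wide and 26 mm tall, connect adjacent legs with their undersides at z = 297 mm, each running between the inner faces of the legs it joins and aligned with the legs' outer faces on the other axis.

B is an open bookshelf. Two side panels, each 22 mm thick, 377 mm deep and 842 mm tall, stand 681 mm apart (outside-to-outside). Between them sit 3 shelves, each 32 mm thick and 377 mm deep, spanning the full gap between the sides. The bottom shelf rests on the floor (its underside at z = 0) and the clear gap between one shelf's top and the next shelf's underside is 310 mm.

The bookshelf is on the floor beside the stool on its +x side.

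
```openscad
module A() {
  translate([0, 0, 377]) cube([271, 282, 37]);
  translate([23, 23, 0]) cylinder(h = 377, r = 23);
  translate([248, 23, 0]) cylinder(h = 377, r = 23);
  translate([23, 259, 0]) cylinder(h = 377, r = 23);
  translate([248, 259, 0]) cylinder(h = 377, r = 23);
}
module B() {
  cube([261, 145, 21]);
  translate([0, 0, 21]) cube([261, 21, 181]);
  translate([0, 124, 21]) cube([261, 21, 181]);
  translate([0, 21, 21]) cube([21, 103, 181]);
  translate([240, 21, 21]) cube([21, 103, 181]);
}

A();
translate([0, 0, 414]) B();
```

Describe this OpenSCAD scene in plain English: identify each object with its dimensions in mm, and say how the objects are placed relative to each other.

A is a simple wooden stool: a rectangular seat 271 mm (x) by 282 mm (y), 37 mm thick, top face at z = 414 mm, on four round legs, each 46 mm in diameter. The legs rest on z = 0, each leg's axis is inset half a diameter from the nearest pair of seat edges (so the leg's bounding box is flush with the corner).

B is an open-topped rectangular box: outside dimensions 261×145×202 mm, with a uniform wall and base thickness of 21 mm. The base is a full 261×145 slab on the floor; four walls sit on top of the base. The front and back walls (the −y and +y sides) span the full width; the two side walls fit between them.

The open box is on top of the stool.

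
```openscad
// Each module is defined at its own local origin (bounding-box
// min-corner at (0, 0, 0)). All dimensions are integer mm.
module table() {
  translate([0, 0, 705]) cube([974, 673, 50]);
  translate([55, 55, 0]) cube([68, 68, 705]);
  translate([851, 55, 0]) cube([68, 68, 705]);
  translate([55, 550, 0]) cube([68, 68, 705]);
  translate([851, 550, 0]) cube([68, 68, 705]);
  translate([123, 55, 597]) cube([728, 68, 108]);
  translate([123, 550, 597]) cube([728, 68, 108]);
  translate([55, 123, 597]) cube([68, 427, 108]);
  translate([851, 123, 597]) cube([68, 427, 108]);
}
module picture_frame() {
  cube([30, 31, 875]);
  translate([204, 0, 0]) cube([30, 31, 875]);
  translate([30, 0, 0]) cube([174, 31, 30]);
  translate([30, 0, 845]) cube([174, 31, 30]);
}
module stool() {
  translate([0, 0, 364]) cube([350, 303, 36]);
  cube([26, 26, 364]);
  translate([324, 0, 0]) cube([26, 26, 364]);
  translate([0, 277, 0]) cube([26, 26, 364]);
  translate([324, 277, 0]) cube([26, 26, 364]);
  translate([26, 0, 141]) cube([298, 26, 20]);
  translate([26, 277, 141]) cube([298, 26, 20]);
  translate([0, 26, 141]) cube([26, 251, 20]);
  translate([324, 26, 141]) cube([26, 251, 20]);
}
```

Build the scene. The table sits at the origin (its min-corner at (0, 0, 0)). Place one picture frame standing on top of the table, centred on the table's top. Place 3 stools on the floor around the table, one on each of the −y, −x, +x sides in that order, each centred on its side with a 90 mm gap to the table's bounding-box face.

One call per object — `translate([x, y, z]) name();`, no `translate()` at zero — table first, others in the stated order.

table();
translate([370, 321, 755]) picture_frame();
translate([312, -393, 0]) stool();
translate([-440, 185, 0]) stool();
translate([1064, 185, 0]) stool();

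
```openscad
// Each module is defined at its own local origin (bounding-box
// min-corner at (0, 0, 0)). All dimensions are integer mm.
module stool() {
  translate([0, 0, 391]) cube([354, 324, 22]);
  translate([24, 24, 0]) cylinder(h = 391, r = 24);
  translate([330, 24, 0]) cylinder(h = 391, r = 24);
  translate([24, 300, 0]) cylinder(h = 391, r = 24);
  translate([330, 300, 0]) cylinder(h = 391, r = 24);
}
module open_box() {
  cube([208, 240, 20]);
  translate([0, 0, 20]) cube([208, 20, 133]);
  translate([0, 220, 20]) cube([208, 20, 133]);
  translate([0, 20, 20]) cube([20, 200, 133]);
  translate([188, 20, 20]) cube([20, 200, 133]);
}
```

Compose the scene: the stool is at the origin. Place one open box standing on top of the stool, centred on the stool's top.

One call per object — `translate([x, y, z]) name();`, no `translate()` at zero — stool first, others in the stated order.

stool();
translate([73, 42, 413]) open_box();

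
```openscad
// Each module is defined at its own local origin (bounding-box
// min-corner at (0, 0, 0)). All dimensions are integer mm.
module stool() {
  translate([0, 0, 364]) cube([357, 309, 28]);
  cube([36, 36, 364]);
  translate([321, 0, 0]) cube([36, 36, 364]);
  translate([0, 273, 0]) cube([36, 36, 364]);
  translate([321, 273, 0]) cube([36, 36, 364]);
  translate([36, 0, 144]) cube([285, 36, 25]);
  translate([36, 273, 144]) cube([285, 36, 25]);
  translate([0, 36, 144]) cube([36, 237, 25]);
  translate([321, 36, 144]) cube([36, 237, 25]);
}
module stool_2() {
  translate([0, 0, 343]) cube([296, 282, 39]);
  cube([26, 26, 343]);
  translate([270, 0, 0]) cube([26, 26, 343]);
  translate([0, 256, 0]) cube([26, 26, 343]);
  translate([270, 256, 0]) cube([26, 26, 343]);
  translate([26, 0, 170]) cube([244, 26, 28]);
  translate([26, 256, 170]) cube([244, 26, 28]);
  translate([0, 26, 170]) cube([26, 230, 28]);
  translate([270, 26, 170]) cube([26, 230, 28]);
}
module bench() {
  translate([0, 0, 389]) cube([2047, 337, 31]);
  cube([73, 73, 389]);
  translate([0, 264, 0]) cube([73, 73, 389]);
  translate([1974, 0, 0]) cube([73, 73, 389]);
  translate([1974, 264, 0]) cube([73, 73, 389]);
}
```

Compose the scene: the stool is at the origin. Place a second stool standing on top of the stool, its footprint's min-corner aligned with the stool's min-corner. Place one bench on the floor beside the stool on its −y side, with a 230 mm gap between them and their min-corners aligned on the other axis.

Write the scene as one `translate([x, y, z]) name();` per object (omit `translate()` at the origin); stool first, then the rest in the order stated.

stool();
translate([0, 0, 392]) stool_2();
translate([0, -567, 0]) bench();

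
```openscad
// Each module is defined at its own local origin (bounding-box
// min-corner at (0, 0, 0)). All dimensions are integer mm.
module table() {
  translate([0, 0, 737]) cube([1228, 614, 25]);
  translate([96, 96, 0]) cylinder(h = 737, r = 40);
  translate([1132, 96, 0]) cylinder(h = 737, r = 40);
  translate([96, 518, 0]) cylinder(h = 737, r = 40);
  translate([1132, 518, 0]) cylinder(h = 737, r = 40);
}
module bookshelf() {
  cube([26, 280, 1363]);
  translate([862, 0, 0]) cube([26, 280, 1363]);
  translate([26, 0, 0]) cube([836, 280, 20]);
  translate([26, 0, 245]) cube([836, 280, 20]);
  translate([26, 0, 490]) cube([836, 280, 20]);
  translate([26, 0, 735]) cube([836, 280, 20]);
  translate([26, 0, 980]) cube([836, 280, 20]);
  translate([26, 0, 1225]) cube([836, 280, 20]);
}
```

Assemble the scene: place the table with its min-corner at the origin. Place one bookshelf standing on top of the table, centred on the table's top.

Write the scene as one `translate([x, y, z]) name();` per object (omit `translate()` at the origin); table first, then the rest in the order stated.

table();
translate([170, 167, 762]) bookshelf();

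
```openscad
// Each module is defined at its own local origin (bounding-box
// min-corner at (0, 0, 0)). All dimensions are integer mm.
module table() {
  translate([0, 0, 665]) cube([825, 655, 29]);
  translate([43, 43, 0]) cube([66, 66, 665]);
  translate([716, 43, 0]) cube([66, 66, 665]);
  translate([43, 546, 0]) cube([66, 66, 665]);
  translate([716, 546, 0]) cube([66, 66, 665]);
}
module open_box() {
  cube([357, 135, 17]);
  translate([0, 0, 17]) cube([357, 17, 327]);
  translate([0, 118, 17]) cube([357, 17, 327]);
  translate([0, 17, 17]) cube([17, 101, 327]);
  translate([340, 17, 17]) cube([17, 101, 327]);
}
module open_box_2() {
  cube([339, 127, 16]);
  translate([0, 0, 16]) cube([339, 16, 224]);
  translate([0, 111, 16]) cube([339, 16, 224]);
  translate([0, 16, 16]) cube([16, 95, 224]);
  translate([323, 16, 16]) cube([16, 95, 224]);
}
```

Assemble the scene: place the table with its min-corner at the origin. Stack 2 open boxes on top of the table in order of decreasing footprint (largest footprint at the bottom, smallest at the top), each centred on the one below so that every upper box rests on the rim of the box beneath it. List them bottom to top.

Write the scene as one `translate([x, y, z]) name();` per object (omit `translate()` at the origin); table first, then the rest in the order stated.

table();
translate([234, 260, 694]) open_box();
translate([243, 264, 1038]) open_box_2();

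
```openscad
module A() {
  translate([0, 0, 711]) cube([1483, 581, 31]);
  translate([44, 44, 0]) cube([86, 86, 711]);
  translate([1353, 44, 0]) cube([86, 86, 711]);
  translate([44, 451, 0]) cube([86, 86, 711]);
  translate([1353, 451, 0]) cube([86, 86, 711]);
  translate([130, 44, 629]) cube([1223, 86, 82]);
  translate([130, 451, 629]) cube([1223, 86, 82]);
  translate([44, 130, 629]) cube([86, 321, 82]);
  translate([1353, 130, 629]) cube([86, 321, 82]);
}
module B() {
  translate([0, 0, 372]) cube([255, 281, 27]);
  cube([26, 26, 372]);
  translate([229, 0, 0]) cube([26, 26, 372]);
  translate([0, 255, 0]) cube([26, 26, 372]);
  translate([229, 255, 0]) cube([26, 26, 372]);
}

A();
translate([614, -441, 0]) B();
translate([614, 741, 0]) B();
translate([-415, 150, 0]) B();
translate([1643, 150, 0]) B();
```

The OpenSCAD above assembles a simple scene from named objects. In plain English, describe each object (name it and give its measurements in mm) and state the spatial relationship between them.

A is a table: top 1483 mm (x) × 581 mm (y), 31 mm thick, upper face at z = 742 mm, on four 86×86 mm square legs, each inset 44 mm from the nearest pair of top edges, running from z = 0 to the bottom of the top. Four apron rails, 86 mm thick and 82 mm tall, run between adjacent legs with their top edges flush with the underside of the top and their outer faces flush with the legs' outer faces.

B is a four-legged stool. The seat is a 255×281×27 mm slab whose top surface is at z = 399 mm; four square legs, each 26×26 mm in cross-section, run from the floor (z = 0) to the underside of the seat, each flush with a corner of the seat.

Four stools sit around the table at the −y, +y, −x, +x sides.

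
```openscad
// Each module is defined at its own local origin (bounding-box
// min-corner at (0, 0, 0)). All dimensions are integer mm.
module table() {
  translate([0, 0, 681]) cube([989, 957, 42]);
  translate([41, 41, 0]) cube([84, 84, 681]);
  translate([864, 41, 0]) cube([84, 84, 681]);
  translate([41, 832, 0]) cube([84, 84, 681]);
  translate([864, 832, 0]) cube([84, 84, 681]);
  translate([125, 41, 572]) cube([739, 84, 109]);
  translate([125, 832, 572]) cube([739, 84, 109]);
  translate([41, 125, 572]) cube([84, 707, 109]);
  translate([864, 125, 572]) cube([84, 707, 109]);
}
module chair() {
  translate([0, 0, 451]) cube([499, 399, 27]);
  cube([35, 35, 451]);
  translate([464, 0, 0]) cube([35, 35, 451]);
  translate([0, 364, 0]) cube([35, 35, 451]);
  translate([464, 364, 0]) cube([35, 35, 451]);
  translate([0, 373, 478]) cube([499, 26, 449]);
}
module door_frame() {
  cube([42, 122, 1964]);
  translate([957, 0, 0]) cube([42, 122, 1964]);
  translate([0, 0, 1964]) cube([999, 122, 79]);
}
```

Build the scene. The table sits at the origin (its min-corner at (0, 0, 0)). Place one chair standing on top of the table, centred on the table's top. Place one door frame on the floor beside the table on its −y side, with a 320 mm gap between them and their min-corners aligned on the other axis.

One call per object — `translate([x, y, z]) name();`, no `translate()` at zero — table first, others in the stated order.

table();
translate([245, 279, 723]) chair();
translate([0, -442, 0]) door_frame();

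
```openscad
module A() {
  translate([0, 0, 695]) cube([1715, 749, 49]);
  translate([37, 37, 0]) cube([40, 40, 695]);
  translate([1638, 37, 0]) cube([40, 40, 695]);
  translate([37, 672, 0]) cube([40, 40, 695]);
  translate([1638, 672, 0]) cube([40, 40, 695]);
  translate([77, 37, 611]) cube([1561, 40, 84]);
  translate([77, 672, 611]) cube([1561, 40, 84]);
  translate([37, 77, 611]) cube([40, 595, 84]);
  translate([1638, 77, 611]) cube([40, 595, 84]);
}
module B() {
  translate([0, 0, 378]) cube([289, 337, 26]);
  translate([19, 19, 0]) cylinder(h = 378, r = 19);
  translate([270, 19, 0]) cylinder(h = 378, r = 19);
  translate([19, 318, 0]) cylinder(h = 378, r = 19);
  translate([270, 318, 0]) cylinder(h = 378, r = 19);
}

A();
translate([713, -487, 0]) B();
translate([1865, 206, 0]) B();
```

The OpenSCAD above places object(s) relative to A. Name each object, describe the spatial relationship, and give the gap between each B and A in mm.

A is a table. B is a stool. Two stools sit around the table at the −y, +x sides. The gap between each stool and the table is 150 mm.

Each stool's nearest face is 150 mm from the table's bounding box.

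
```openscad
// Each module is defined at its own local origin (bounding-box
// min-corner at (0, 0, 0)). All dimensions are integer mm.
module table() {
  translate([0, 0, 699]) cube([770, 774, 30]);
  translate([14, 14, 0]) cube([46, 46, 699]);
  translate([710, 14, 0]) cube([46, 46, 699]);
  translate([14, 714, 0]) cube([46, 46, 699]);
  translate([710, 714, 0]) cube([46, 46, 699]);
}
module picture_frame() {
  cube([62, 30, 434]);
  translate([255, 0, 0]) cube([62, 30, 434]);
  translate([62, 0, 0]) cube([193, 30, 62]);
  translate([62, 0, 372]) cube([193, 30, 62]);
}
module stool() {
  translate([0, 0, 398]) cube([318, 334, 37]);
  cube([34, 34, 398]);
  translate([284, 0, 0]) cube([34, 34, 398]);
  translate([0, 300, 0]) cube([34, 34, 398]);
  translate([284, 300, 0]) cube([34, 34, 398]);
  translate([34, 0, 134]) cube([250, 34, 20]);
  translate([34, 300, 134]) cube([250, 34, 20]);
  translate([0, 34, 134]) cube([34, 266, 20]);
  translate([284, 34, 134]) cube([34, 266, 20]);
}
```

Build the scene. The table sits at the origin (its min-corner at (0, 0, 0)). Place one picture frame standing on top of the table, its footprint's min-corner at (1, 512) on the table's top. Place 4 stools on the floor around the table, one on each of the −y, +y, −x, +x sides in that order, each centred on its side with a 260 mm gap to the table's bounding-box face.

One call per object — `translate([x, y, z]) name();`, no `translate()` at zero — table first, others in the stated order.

table();
translate([1, 512, 729]) picture_frame();
translate([226, -594, 0]) stool();
translate([226, 1034, 0]) stool();
translate([-578, 220, 0]) stool();
translate([1030, 220, 0]) stool();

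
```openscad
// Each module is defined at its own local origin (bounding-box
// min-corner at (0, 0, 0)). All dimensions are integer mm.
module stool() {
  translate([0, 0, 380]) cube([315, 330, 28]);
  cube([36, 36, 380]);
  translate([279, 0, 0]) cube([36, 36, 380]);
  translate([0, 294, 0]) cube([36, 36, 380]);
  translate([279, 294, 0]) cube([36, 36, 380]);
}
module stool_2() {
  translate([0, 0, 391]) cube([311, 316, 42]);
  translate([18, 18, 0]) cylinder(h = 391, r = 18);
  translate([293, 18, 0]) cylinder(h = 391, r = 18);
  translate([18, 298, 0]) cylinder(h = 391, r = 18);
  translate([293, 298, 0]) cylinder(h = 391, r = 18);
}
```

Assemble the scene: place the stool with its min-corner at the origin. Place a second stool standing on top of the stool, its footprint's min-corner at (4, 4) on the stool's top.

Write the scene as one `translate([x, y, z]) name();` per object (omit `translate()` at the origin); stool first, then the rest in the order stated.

stool();
translate([4, 4, 408]) stool_2();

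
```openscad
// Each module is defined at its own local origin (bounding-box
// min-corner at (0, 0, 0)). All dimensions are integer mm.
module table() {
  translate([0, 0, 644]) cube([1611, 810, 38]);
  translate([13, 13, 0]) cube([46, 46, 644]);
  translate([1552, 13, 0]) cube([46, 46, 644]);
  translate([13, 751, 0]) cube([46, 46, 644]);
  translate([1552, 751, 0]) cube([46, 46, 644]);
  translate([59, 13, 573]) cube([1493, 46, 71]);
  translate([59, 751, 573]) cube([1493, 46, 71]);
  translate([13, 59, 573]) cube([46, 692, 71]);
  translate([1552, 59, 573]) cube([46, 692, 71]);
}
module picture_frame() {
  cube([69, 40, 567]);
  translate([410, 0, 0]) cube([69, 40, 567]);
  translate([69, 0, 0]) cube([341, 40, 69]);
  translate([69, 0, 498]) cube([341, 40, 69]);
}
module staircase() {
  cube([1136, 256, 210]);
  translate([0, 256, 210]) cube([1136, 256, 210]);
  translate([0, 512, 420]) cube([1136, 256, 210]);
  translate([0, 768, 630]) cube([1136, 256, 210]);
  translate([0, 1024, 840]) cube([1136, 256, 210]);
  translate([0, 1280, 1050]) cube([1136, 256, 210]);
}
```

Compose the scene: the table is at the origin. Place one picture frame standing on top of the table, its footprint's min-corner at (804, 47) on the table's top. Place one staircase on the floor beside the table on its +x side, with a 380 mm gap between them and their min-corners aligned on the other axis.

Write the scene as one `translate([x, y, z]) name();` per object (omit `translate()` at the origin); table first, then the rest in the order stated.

table();
translate([804, 47, 682]) picture_frame();
translate([1991, 0, 0]) staircase();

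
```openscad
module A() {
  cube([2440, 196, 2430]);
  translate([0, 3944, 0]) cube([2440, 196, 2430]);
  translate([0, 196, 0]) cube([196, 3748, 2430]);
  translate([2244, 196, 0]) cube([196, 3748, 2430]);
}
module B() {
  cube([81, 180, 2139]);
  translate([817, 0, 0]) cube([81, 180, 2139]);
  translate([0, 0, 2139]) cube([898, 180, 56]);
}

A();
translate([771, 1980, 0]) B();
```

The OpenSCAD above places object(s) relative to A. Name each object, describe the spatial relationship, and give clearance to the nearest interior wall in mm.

A is a house frame. B is a door frame. The door frame sits inside the house frame, centred. The clearance to the nearest interior wall is 575 mm.

Clearances: x = 575, y = 1784; minimum 575 mm.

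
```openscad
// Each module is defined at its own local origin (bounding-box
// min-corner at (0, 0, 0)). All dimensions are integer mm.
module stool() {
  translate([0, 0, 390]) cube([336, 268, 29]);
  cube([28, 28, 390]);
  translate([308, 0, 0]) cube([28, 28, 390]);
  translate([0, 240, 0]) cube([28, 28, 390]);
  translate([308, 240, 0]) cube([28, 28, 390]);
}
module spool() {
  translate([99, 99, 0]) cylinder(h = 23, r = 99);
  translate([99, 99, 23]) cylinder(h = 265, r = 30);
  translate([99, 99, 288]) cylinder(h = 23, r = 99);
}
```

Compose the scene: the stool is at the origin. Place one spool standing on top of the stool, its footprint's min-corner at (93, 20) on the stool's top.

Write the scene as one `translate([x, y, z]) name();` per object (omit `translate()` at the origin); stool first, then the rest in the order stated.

stool();
translate([93, 20, 419]) spool();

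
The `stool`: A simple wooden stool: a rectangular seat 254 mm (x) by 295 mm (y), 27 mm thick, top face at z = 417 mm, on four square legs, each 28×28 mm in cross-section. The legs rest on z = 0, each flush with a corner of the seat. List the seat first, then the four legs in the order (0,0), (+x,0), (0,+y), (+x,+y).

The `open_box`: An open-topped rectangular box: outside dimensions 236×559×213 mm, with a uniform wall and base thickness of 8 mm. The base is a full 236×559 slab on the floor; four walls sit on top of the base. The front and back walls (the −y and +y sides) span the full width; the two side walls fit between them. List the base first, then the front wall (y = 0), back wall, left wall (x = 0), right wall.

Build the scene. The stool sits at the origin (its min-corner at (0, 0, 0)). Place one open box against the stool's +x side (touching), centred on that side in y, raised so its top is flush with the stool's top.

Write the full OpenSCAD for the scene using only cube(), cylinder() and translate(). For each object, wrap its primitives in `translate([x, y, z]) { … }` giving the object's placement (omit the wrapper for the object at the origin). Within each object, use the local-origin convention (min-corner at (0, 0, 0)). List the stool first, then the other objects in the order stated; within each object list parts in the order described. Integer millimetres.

translate([0, 0, 390]) cube([254, 295, 27]);
cube([28, 28, 390]);
translate([226, 0, 0]) cube([28, 28, 390]);
translate([0, 267, 0]) cube([28, 28, 390]);
translate([226, 267, 0]) cube([28, 28, 390]);
translate([254, -132, 204]) {
  cube([236, 559, 8]);
  translate([0, 0, 8]) cube([236, 8, 205]);
  translate([0, 551, 8]) cube([236, 8, 205]);
  translate([0, 8, 8]) cube([8, 543, 205]);
  translate([228, 8, 8]) cube([8, 543, 205]);
}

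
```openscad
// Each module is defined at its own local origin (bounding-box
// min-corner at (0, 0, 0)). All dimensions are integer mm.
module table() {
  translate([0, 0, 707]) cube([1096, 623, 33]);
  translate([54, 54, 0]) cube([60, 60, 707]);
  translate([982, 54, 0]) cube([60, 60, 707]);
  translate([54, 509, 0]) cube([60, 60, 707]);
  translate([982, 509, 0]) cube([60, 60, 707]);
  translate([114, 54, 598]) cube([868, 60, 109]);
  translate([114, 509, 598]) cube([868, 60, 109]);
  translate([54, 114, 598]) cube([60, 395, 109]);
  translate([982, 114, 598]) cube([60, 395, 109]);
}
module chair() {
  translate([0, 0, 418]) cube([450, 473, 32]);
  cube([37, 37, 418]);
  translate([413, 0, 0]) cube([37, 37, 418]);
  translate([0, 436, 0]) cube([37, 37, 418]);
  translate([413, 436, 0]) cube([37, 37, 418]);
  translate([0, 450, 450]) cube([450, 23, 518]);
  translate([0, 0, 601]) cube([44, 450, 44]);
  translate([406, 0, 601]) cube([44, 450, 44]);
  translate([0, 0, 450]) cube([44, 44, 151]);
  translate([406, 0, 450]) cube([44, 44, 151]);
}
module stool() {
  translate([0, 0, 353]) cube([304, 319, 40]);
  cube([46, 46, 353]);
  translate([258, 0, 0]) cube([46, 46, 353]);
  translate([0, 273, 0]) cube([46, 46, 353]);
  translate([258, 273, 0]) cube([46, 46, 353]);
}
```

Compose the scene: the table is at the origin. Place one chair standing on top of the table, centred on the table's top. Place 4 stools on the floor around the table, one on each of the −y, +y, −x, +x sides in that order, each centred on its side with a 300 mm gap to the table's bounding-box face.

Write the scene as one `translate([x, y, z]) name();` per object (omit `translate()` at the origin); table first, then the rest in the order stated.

table();
translate([323, 75, 740]) chair();
translate([396, -619, 0]) stool();
translate([396, 923, 0]) stool();
translate([-604, 152, 0]) stool();
translate([1396, 152, 0]) stool();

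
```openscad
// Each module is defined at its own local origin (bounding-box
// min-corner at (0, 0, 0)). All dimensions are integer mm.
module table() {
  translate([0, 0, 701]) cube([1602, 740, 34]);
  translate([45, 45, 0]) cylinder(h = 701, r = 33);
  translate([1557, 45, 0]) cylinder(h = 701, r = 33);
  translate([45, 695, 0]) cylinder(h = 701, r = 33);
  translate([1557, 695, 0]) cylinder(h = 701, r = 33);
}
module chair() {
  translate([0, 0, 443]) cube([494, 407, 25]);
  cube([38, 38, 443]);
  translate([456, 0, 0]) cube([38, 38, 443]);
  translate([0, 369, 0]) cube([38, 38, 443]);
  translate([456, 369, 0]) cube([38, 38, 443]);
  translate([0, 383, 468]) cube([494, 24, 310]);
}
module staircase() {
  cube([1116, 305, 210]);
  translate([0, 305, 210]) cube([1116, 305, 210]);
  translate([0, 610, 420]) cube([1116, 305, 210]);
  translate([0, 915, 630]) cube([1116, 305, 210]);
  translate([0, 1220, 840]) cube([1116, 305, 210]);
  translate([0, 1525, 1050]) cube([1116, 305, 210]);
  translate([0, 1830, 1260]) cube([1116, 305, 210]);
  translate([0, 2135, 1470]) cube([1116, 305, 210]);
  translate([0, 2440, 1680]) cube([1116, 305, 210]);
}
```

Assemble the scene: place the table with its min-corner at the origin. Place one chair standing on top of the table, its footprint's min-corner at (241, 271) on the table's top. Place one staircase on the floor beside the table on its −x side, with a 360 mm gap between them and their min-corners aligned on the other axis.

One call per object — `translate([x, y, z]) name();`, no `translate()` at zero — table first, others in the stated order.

table();
translate([241, 271, 735]) chair();
translate([-1476, 0, 0]) staircase();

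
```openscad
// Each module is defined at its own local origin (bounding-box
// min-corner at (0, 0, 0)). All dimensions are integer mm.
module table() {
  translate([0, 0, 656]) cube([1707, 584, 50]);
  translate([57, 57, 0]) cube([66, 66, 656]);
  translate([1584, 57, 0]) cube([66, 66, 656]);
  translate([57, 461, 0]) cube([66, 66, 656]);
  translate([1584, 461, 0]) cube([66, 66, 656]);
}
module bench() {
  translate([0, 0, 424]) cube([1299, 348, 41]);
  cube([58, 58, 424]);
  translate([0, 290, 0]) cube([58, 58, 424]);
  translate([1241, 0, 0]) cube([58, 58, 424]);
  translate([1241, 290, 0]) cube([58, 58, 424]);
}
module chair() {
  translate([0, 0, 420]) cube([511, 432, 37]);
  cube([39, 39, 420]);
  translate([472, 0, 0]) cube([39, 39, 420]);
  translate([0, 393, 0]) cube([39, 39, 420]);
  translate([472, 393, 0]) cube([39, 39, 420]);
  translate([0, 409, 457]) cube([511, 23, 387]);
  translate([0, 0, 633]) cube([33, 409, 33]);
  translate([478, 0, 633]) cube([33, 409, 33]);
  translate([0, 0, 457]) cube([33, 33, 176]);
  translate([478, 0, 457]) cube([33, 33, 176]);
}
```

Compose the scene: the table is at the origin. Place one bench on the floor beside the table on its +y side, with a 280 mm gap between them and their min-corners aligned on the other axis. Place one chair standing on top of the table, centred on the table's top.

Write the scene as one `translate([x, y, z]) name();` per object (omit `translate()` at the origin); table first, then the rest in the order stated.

table();
translate([0, 864, 0]) bench();
translate([598, 76, 706]) chair();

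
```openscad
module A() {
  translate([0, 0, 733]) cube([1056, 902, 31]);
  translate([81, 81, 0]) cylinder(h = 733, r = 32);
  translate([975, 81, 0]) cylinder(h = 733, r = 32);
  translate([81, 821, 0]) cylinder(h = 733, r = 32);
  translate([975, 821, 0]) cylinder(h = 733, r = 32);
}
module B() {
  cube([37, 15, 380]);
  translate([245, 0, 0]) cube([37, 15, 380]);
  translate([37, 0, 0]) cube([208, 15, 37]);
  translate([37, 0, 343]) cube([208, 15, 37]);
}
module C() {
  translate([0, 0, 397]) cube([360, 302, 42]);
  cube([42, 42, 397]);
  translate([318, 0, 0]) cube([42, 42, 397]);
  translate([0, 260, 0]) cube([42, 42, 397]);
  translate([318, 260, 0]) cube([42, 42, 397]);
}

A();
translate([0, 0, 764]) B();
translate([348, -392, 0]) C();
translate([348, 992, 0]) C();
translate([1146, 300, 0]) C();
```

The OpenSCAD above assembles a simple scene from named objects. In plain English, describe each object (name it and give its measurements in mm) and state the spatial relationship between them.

A is a rectangular dining table. The top is 1056×902×31 mm with its upper surface at z = 764 mm. It stands on four round legs of 64 mm diameter, each leg's bounding box inset 49 mm from the nearest pair of top edges, running from the floor to the underside of the top.

B is a picture frame with a 208×306 mm rectangular opening (x by z) and a uniform 37 mm border on every side. Frame depth is 15 mm along y. It is built from two vertical stiles running the full outside height and two horizontal rails spanning the gap between the stiles.

C is a four-legged stool. The seat is 360×302 mm, 42 mm thick, top at z = 439 mm. It stands on four square legs, each 42×42 mm in cross-section, from z = 0 to the seat underside, each flush with a corner of the seat.

The picture frame is on top of the table. Three stools sit around the table at the −y, +y, +x sides.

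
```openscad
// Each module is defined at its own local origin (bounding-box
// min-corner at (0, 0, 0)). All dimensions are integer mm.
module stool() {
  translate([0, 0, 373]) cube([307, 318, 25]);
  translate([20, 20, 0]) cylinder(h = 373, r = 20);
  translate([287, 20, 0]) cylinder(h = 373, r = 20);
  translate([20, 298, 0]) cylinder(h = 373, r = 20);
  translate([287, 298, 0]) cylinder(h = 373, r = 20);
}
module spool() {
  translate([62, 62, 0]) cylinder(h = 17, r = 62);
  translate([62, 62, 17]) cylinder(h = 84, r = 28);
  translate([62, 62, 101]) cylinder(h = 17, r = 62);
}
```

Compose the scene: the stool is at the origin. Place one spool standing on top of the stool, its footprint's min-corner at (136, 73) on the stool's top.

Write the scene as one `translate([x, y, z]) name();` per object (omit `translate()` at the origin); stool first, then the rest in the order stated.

stool();
translate([136, 73, 398]) spool();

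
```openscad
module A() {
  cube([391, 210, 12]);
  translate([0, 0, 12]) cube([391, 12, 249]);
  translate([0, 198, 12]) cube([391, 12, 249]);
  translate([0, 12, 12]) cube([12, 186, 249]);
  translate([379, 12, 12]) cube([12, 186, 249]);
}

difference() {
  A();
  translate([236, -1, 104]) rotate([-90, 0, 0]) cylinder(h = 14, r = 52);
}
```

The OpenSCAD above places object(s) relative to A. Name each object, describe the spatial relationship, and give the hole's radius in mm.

The subtracted cylinder has r = 52 mm.

A is an open box. The open box has a circular hole through its front wall. The hole's radius is 52 mm.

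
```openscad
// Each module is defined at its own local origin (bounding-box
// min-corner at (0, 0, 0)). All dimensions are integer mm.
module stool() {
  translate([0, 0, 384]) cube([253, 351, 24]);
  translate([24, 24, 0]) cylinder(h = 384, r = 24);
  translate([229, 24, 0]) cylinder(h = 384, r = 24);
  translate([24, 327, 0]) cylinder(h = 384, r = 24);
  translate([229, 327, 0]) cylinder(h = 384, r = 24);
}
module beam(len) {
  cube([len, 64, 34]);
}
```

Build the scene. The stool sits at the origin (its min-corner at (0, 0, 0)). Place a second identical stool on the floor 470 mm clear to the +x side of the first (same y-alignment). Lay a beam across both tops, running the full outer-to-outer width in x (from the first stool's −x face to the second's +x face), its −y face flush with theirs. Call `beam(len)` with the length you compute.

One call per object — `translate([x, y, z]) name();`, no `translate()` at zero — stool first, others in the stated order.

stool();
translate([723, 0, 0]) stool();
translate([0, 0, 408]) beam(976);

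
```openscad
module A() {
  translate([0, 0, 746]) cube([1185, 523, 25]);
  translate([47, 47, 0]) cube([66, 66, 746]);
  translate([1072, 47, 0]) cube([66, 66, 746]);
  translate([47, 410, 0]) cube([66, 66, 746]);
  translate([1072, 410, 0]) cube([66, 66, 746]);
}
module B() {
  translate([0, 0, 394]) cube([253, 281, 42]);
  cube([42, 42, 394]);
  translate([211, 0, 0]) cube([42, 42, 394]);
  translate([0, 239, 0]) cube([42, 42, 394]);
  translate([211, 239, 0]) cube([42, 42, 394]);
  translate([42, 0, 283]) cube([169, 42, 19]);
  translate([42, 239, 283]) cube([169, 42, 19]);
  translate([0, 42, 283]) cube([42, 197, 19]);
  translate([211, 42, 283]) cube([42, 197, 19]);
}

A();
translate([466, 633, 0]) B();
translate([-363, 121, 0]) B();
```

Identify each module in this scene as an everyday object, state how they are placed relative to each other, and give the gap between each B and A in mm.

Each stool's nearest face is 110 mm from the table's bounding box.

A is a table. B is a stool. Two stools sit around the table at the +y, −x sides. The gap between each stool and the table is 110 mm.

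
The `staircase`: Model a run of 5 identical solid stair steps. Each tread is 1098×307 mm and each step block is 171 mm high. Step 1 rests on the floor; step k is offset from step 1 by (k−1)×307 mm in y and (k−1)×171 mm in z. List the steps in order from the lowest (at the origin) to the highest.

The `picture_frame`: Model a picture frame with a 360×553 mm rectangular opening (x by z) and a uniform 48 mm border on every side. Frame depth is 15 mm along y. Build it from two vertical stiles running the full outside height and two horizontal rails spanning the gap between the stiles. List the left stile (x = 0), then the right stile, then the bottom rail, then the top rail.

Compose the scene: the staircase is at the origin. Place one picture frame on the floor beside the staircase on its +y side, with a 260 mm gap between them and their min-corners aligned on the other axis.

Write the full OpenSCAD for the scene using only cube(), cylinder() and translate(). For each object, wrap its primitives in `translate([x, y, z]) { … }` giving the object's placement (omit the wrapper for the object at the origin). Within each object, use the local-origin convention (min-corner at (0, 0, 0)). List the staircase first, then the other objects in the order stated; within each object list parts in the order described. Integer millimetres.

cube([1098, 307, 171]);
translate([0, 307, 171]) cube([1098, 307, 171]);
translate([0, 614, 342]) cube([1098, 307, 171]);
translate([0, 921, 513]) cube([1098, 307, 171]);
translate([0, 1228, 684]) cube([1098, 307, 171]);
translate([0, 1795, 0]) {
  cube([48, 15, 649]);
  translate([408, 0, 0]) cube([48, 15, 649]);
  translate([48, 0, 0]) cube([360, 15, 48]);
  translate([48, 0, 601]) cube([360, 15, 48]);
}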